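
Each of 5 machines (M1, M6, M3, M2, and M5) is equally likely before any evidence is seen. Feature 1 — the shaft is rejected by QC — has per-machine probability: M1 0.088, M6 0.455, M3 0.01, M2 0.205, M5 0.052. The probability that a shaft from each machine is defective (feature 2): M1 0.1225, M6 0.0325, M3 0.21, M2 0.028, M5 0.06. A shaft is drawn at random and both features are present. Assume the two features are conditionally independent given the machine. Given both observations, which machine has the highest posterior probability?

M6

With a uniform prior (1/5 each), posterior ∝ likelihood:
  M1: 0.088 × 0.1225 = 0.01078
  M6: 0.455 × 0.0325 = 0.0147875
  M3: 0.01 × 0.21 = 0.0021
  M2: 0.205 × 0.028 = 0.00574
  M5: 0.052 × 0.06 = 0.00312
Total = 0.0365275.
Largest term belongs to M6, so M6 is most probable.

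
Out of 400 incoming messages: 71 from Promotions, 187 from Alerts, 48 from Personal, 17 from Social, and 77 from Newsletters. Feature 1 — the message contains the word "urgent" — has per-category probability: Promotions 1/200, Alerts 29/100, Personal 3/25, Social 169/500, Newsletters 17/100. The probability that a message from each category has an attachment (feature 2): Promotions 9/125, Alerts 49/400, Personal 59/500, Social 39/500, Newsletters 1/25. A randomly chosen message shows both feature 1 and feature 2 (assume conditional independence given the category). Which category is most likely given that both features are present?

Unnormalized posteriors (prior × likelihood):
  Promotions: 0.1775 × 0.005 × 0.072 = 0.0000639
  Alerts: 0.4675 × 0.29 × 0.1225 = 0.0166079375
  Personal: 0.12 × 0.12 × 0.118 = 0.0016992
  Social: 0.0425 × 0.338 × 0.078 = 0.00112047
  Newsletters: 0.1925 × 0.17 × 0.04 = 0.001309
Normalizing constant = 0.0208005075.
Largest term belongs to Alerts, so Alerts is most probable.

Alerts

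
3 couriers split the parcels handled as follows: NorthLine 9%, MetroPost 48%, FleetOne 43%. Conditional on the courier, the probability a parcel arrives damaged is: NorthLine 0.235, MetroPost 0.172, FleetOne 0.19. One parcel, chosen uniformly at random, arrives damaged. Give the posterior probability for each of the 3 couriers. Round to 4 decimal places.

By Bayes' rule, posterior ∝ prior × likelihood:
  NorthLine: 0.09 × 0.235 = 0.02115
  MetroPost: 0.48 × 0.172 = 0.08256
  FleetOne: 0.43 × 0.19 = 0.0817
Normalizing constant = 0.18541.
P(NorthLine | damaged) = 0.02115/0.18541 ≈ 0.1141
P(MetroPost | damaged) = 0.08256/0.18541 ≈ 0.4453
P(FleetOne | damaged) = 0.0817/0.18541 ≈ 0.4406

NorthLine 0.1141, MetroPost 0.4453, FleetOne 0.4406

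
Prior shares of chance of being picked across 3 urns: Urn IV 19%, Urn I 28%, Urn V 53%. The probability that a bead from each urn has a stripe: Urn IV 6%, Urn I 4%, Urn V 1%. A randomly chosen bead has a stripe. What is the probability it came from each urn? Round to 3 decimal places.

Urn IV 0.409, Urn I 0.401, Urn V 0.190

Unnormalized posteriors (prior × likelihood):
  Urn IV: 0.19 × 0.06 = 0.0114
  Urn I: 0.28 × 0.04 = 0.0112
  Urn V: 0.53 × 0.01 = 0.0053
Total = 0.0279.
P(Urn IV | striped) = 0.0114/0.0279 ≈ 0.409
P(Urn I | striped) = 0.0112/0.0279 ≈ 0.401
P(Urn V | striped) = 0.0053/0.0279 ≈ 0.190
(Check: 0.409+0.401+0.190 = 1.000.)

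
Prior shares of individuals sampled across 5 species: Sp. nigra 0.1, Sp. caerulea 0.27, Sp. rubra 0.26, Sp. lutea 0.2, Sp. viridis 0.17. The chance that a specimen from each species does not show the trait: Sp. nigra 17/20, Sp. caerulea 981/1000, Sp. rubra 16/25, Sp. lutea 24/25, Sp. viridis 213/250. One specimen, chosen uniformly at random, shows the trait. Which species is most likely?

Taking complements, P(trait | each) = Sp. nigra 0.15, Sp. caerulea 0.019, Sp. rubra 0.36, Sp. lutea 0.04, Sp. viridis 0.148.
Compute prior × likelihood for every hypothesis:
  Sp. nigra: 0.1 × 0.15 = 0.015
  Sp. caerulea: 0.27 × 0.019 = 0.00513
  Sp. rubra: 0.26 × 0.36 = 0.0936
  Sp. lutea: 0.2 × 0.04 = 0.008
  Sp. viridis: 0.17 × 0.148 = 0.02516
Sum = 0.14689.
Largest term belongs to Sp. rubra, so Sp. rubra is most probable.

Sp. rubra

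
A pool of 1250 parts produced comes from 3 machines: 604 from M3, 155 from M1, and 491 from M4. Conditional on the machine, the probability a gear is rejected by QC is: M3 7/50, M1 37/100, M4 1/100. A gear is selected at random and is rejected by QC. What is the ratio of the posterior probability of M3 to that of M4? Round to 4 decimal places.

Compute prior × likelihood for every hypothesis:
  M3: 0.4832 × 0.14 = 0.067648
  M1: 0.124 × 0.37 = 0.04588
  M4: 0.3928 × 0.01 = 0.003928
Sum = 0.117456.
The ratio is 0.067648 / 0.003928 (the normalizer cancels) = 17.2220.

17.2220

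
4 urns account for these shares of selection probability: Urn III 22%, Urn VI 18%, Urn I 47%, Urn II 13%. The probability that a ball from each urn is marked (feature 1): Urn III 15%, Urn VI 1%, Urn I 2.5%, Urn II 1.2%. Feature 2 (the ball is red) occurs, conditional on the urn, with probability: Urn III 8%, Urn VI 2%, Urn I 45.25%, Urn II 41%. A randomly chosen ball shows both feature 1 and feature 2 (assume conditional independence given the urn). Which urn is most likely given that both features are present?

Unnormalized posteriors (prior × likelihood):
  Urn III: 0.22 × 0.15 × 0.08 = 0.00264
  Urn VI: 0.18 × 0.01 × 0.02 = 0.000036
  Urn I: 0.47 × 0.025 × 0.4525 = 0.005316875
  Urn II: 0.13 × 0.012 × 0.41 = 0.0006396
Normalizing constant = 0.008632475.
Largest term belongs to Urn I, so Urn I is most probable.

Urn I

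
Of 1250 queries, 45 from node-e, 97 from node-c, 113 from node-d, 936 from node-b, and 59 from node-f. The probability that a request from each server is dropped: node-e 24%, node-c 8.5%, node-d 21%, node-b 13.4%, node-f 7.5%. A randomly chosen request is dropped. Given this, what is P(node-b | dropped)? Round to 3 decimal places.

By Bayes' rule, posterior ∝ prior × likelihood:
  node-e: 0.036 × 0.24 = 0.00864
  node-c: 0.0776 × 0.085 = 0.006596
  node-d: 0.0904 × 0.21 = 0.018984
  node-b: 0.7488 × 0.134 = 0.1003392
  node-f: 0.0472 × 0.075 = 0.00354
Normalizing constant = 0.1380992.
P(node-b | evidence) = 0.1003392 / 0.1380992 ≈ 0.727.

0.727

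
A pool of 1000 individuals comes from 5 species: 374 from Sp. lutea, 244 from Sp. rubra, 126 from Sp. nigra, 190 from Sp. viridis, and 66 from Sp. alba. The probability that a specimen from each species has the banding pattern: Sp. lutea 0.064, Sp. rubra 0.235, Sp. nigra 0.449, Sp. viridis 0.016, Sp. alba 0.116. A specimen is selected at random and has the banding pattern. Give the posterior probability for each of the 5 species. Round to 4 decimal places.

By Bayes' rule, posterior ∝ prior × likelihood:
  Sp. lutea: 0.374 × 0.064 = 0.023936
  Sp. rubra: 0.244 × 0.235 = 0.05734
  Sp. nigra: 0.126 × 0.449 = 0.056574
  Sp. viridis: 0.19 × 0.016 = 0.00304
  Sp. alba: 0.066 × 0.116 = 0.007656
Normalizing constant = 0.148546.
P(Sp. lutea | banded) = 0.023936/0.148546 ≈ 0.1611
P(Sp. rubra | banded) = 0.05734/0.148546 ≈ 0.3860
P(Sp. nigra | banded) = 0.056574/0.148546 ≈ 0.3809
P(Sp. viridis | banded) = 0.00304/0.148546 ≈ 0.0205
P(Sp. alba | banded) = 0.007656/0.148546 ≈ 0.0515

Sp. lutea 0.1611, Sp. rubra 0.3860, Sp. nigra 0.3809, Sp. viridis 0.0205, Sp. alba 0.0515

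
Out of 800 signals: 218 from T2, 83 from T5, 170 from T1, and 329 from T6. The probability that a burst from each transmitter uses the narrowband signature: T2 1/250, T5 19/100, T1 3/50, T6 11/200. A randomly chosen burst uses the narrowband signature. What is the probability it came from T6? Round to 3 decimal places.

0.403

Prior × likelihood for each hypothesis:
  T2: 0.2725 × 0.004 = 0.00109
  T5: 0.10375 × 0.19 = 0.0197125
  T1: 0.2125 × 0.06 = 0.01275
  T6: 0.41125 × 0.055 = 0.02261875
Normalizing constant = 0.05617125.
P(T6 | evidence) = 0.02261875 / 0.05617125 ≈ 0.403.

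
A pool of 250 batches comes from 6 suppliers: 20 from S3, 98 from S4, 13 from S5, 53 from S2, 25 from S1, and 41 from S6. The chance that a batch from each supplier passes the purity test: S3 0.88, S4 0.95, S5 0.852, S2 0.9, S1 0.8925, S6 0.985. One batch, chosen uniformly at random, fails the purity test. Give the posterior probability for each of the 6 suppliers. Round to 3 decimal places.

S3 0.135, S4 0.275, S5 0.108, S2 0.297, S1 0.151, S6 0.034

Taking complements, P(off-spec | each) = S3 0.12, S4 0.05, S5 0.148, S2 0.1, S1 0.1075, S6 0.015.
Unnormalized posteriors (prior × likelihood):
  S3: 0.08 × 0.12 = 0.0096
  S4: 0.392 × 0.05 = 0.0196
  S5: 0.052 × 0.148 = 0.007696
  S2: 0.212 × 0.1 = 0.0212
  S1: 0.1 × 0.1075 = 0.01075
  S6: 0.164 × 0.015 = 0.00246
Normalizing constant = 0.071306.
P(S3 | off-spec) = 0.0096/0.071306 ≈ 0.135
P(S4 | off-spec) = 0.0196/0.071306 ≈ 0.275
P(S5 | off-spec) = 0.007696/0.071306 ≈ 0.108
P(S2 | off-spec) = 0.0212/0.071306 ≈ 0.297
P(S1 | off-spec) = 0.01075/0.071306 ≈ 0.151
P(S6 | off-spec) = 0.00246/0.071306 ≈ 0.034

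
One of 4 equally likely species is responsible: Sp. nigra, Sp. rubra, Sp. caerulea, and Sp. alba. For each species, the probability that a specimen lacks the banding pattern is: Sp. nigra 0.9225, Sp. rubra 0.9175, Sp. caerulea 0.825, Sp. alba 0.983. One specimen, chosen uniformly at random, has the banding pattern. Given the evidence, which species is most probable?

Taking complements, P(banded | each) = Sp. nigra 0.0775, Sp. rubra 0.0825, Sp. caerulea 0.175, Sp. alba 0.017.
Since the prior is uniform, the posterior is proportional to the likelihood:
  Sp. nigra: 0.0775
  Sp. rubra: 0.0825
  Sp. caerulea: 0.175
  Sp. alba: 0.017
Sum = 0.352.
Largest term belongs to Sp. caerulea, so Sp. caerulea is most probable.

Sp. caerulea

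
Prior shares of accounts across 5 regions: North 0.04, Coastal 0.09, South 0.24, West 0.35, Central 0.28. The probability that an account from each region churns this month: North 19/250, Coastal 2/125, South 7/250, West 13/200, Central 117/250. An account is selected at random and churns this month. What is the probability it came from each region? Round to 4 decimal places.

North 0.0184, Coastal 0.0087, South 0.0407, West 0.1379, Central 0.7942

Prior × likelihood for each hypothesis:
  North: 0.04 × 0.076 = 0.00304
  Coastal: 0.09 × 0.016 = 0.00144
  South: 0.24 × 0.028 = 0.00672
  West: 0.35 × 0.065 = 0.02275
  Central: 0.28 × 0.468 = 0.13104
Normalizing constant = 0.16499.
P(North | churn) = 0.00304/0.16499 ≈ 0.0184
P(Coastal | churn) = 0.00144/0.16499 ≈ 0.0087
P(South | churn) = 0.00672/0.16499 ≈ 0.0407
P(West | churn) = 0.02275/0.16499 ≈ 0.1379
P(Central | churn) = 0.13104/0.16499 ≈ 0.7942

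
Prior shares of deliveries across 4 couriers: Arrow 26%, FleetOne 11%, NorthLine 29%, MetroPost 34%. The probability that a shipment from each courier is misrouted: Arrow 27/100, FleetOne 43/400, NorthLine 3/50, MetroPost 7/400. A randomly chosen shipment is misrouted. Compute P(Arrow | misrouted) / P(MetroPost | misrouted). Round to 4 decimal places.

Unnormalized posteriors (prior × likelihood):
  Arrow: 0.26 × 0.27 = 0.0702
  FleetOne: 0.11 × 0.1075 = 0.011825
  NorthLine: 0.29 × 0.06 = 0.0174
  MetroPost: 0.34 × 0.0175 = 0.00595
Normalizing constant = 0.105375.
The ratio is 0.0702 / 0.00595 (the normalizer cancels) = 11.7983.

11.7983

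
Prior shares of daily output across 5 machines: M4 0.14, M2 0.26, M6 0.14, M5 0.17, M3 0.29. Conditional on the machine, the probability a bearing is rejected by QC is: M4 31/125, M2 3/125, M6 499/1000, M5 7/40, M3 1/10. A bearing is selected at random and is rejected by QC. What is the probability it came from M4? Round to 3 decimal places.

0.205

Prior × likelihood for each hypothesis:
  M4: 0.14 × 0.248 = 0.03472
  M2: 0.26 × 0.024 = 0.00624
  M6: 0.14 × 0.499 = 0.06986
  M5: 0.17 × 0.175 = 0.02975
  M3: 0.29 × 0.1 = 0.029
Total = 0.16957.
P(M4 | evidence) = 0.03472 / 0.16957 ≈ 0.205.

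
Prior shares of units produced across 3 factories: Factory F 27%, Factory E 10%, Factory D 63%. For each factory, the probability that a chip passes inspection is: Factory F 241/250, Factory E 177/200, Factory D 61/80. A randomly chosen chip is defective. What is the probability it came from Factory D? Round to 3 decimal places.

Taking complements, P(defective | each) = Factory F 0.036, Factory E 0.115, Factory D 0.2375.
By Bayes' rule, posterior ∝ prior × likelihood:
  Factory F: 0.27 × 0.036 = 0.00972
  Factory E: 0.1 × 0.115 = 0.0115
  Factory D: 0.63 × 0.2375 = 0.149625
Sum = 0.170845.
P(Factory D | evidence) = 0.149625 / 0.170845 ≈ 0.876.

0.876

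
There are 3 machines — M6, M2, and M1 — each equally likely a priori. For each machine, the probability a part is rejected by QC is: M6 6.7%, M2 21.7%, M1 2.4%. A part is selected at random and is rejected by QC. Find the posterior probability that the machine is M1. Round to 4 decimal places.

0.0779

With a uniform prior (1/3 each), posterior ∝ likelihood:
  M6: 0.067
  M2: 0.217
  M1: 0.024
Total = 0.308.
P(M1 | evidence) = 0.024 / 0.308 ≈ 0.0779.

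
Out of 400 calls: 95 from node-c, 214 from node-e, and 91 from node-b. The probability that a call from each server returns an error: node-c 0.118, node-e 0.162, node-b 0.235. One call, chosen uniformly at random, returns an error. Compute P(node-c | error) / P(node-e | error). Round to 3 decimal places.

Compute prior × likelihood for every hypothesis:
  node-c: 0.2375 × 0.118 = 0.028025
  node-e: 0.535 × 0.162 = 0.08667
  node-b: 0.2275 × 0.235 = 0.0534625
Normalizing constant = 0.1681575.
The ratio is 0.028025 / 0.08667 (the normalizer cancels) = 0.323.

0.323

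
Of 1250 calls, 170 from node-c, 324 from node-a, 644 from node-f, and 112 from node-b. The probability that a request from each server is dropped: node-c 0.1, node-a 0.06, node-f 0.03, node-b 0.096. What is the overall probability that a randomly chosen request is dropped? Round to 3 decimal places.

Prior × likelihood for each hypothesis:
  node-c: 0.136 × 0.1 = 0.0136
  node-a: 0.2592 × 0.06 = 0.015552
  node-f: 0.5152 × 0.03 = 0.015456
  node-b: 0.0896 × 0.096 = 0.0086016
P(dropped) = 0.0136 + 0.015552 + 0.015456 + 0.0086016 = 0.0532096 → 0.053.

0.053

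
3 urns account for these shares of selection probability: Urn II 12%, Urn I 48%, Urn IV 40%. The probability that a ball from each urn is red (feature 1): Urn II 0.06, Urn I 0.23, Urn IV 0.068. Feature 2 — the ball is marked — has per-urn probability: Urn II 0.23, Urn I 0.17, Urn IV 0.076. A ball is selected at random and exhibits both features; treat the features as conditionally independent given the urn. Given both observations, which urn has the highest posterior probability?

Prior × likelihood for each hypothesis:
  Urn II: 0.12 × 0.06 × 0.23 = 0.001656
  Urn I: 0.48 × 0.23 × 0.17 = 0.018768
  Urn IV: 0.4 × 0.068 × 0.076 = 0.0020672
Normalizing constant = 0.0224912.
Largest term belongs to Urn I, so Urn I is most probable.

Urn I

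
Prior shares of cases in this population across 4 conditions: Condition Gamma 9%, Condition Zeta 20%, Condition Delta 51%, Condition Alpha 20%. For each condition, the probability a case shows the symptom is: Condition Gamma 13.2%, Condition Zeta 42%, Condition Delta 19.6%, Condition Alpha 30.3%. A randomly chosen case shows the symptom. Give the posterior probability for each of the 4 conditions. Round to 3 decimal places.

Compute prior × likelihood for every hypothesis:
  Condition Gamma: 0.09 × 0.132 = 0.01188
  Condition Zeta: 0.2 × 0.42 = 0.084
  Condition Delta: 0.51 × 0.196 = 0.09996
  Condition Alpha: 0.2 × 0.303 = 0.0606
Sum = 0.25644.
P(Condition Gamma | symptomatic) = 0.01188/0.25644 ≈ 0.046
P(Condition Zeta | symptomatic) = 0.084/0.25644 ≈ 0.328
P(Condition Delta | symptomatic) = 0.09996/0.25644 ≈ 0.390
P(Condition Alpha | symptomatic) = 0.0606/0.25644 ≈ 0.236
(Check: 0.046+0.328+0.390+0.236 = 1.000.)

Condition Gamma 0.046, Condition Zeta 0.328, Condition Delta 0.390, Condition Alpha 0.236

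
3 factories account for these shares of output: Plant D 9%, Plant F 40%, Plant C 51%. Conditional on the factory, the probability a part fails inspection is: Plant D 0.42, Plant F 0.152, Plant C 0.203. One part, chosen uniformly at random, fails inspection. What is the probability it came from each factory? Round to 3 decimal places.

Plant D 0.187, Plant F 0.301, Plant C 0.512

Compute prior × likelihood for every hypothesis:
  Plant D: 0.09 × 0.42 = 0.0378
  Plant F: 0.4 × 0.152 = 0.0608
  Plant C: 0.51 × 0.203 = 0.10353
Sum = 0.20213.
P(Plant D | nonconforming) = 0.0378/0.20213 ≈ 0.187
P(Plant F | nonconforming) = 0.0608/0.20213 ≈ 0.301
P(Plant C | nonconforming) = 0.10353/0.20213 ≈ 0.512
(Check: 0.187+0.301+0.512 = 1.000.)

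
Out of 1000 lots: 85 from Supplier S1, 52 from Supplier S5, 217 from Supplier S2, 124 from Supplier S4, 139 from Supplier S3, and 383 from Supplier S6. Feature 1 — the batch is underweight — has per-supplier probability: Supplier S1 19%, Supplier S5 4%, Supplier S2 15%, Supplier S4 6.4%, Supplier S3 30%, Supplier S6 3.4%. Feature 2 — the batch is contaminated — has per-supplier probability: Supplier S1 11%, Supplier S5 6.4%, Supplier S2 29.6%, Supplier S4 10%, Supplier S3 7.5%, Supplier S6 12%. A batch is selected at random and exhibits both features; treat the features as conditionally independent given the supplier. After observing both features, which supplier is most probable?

Compute prior × likelihood for every hypothesis:
  Supplier S1: 0.085 × 0.19 × 0.11 = 0.0017765
  Supplier S5: 0.052 × 0.04 × 0.064 = 0.00013312
  Supplier S2: 0.217 × 0.15 × 0.296 = 0.0096348
  Supplier S4: 0.124 × 0.064 × 0.1 = 0.0007936
  Supplier S3: 0.139 × 0.3 × 0.075 = 0.0031275
  Supplier S6: 0.383 × 0.034 × 0.12 = 0.00156264
Sum = 0.01702816.
Largest term belongs to Supplier S2, so Supplier S2 is most probable.

Supplier S2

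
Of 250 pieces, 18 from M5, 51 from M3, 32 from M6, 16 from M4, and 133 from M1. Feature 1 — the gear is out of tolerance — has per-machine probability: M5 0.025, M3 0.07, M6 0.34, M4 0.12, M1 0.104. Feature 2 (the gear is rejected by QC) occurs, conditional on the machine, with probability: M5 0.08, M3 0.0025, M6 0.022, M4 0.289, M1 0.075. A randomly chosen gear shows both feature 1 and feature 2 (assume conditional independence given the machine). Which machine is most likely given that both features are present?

M1

Prior × likelihood for each hypothesis:
  M5: 0.072 × 0.025 × 0.08 = 0.000144
  M3: 0.204 × 0.07 × 0.0025 = 0.0000357
  M6: 0.128 × 0.34 × 0.022 = 0.00095744
  M4: 0.064 × 0.12 × 0.289 = 0.00221952
  M1: 0.532 × 0.104 × 0.075 = 0.0041496
Normalizing constant = 0.00750626.
Largest term belongs to M1, so M1 is most probable.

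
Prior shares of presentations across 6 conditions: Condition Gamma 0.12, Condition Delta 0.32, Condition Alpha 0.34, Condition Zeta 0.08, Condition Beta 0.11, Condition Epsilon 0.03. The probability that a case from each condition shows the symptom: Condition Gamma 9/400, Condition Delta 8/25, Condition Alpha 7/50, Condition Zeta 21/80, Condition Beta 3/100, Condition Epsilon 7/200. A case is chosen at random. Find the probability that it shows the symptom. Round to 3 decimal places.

Compute prior × likelihood for every hypothesis:
  Condition Gamma: 0.12 × 0.0225 = 0.0027
  Condition Delta: 0.32 × 0.32 = 0.1024
  Condition Alpha: 0.34 × 0.14 = 0.0476
  Condition Zeta: 0.08 × 0.2625 = 0.021
  Condition Beta: 0.11 × 0.03 = 0.0033
  Condition Epsilon: 0.03 × 0.035 = 0.00105
P(symptomatic) = 0.0027 + 0.1024 + 0.0476 + 0.021 + 0.0033 + 0.00105 = 0.17805 → 0.178.

0.178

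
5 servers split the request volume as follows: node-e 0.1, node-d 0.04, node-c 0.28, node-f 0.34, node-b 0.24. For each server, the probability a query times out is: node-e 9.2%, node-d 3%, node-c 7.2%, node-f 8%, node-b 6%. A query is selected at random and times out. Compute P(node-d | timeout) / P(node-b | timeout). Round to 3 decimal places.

Prior × likelihood for each hypothesis:
  node-e: 0.1 × 0.092 = 0.0092
  node-d: 0.04 × 0.03 = 0.0012
  node-c: 0.28 × 0.072 = 0.02016
  node-f: 0.34 × 0.08 = 0.0272
  node-b: 0.24 × 0.06 = 0.0144
Total = 0.07216.
The ratio is 0.0012 / 0.0144 (the normalizer cancels) = 0.083.

0.083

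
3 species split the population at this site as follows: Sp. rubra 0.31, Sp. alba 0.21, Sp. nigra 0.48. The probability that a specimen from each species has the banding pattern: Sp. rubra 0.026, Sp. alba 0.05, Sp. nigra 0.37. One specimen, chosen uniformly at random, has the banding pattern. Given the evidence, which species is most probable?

Unnormalized posteriors (prior × likelihood):
  Sp. rubra: 0.31 × 0.026 = 0.00806
  Sp. alba: 0.21 × 0.05 = 0.0105
  Sp. nigra: 0.48 × 0.37 = 0.1776
Normalizing constant = 0.19616.
Largest term belongs to Sp. nigra, so Sp. nigra is most probable.

Sp. nigra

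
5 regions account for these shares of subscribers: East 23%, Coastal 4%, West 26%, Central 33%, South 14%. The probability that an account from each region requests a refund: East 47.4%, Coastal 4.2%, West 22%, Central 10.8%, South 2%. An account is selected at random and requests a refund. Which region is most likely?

Unnormalized posteriors (prior × likelihood):
  East: 0.23 × 0.474 = 0.10902
  Coastal: 0.04 × 0.042 = 0.00168
  West: 0.26 × 0.22 = 0.0572
  Central: 0.33 × 0.108 = 0.03564
  South: 0.14 × 0.02 = 0.0028
Total = 0.20634.
Largest term belongs to East, so East is most probable.

East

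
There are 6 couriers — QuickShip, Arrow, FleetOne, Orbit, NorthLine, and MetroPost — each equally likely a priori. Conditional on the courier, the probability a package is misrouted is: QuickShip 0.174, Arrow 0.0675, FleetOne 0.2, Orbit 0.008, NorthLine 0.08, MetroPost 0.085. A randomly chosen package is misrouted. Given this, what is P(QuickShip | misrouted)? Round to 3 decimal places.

0.283

Since the prior is uniform, the posterior is proportional to the likelihood:
  QuickShip: 0.174
  Arrow: 0.0675
  FleetOne: 0.2
  Orbit: 0.008
  NorthLine: 0.08
  MetroPost: 0.085
Normalizing constant = 0.6145.
P(QuickShip | evidence) = 0.174 / 0.6145 ≈ 0.283.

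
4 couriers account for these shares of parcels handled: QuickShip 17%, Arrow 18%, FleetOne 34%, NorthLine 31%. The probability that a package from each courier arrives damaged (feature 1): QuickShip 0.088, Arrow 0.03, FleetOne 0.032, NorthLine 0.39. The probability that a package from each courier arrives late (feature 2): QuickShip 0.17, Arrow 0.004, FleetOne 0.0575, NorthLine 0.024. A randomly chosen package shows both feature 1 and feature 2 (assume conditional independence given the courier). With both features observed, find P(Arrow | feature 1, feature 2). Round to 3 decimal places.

0.004

Prior × likelihood for each hypothesis:
  QuickShip: 0.17 × 0.088 × 0.17 = 0.0025432
  Arrow: 0.18 × 0.03 × 0.004 = 0.0000216
  FleetOne: 0.34 × 0.032 × 0.0575 = 0.0006256
  NorthLine: 0.31 × 0.39 × 0.024 = 0.0029016
Normalizing constant = 0.006092.
P(Arrow | evidence) = 0.0000216 / 0.006092 ≈ 0.004.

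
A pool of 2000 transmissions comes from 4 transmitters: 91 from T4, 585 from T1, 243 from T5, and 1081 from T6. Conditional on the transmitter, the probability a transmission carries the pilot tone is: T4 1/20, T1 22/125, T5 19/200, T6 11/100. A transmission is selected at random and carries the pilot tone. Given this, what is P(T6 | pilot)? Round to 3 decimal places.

0.477

By Bayes' rule, posterior ∝ prior × likelihood:
  T4: 0.0455 × 0.05 = 0.002275
  T1: 0.2925 × 0.176 = 0.05148
  T5: 0.1215 × 0.095 = 0.0115425
  T6: 0.5405 × 0.11 = 0.059455
Normalizing constant = 0.1247525.
P(T6 | evidence) = 0.059455 / 0.1247525 ≈ 0.477.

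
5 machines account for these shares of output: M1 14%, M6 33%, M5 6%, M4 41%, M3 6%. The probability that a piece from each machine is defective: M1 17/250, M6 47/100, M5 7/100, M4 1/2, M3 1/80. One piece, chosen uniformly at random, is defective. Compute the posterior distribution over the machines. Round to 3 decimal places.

By Bayes' rule, posterior ∝ prior × likelihood:
  M1: 0.14 × 0.068 = 0.00952
  M6: 0.33 × 0.47 = 0.1551
  M5: 0.06 × 0.07 = 0.0042
  M4: 0.41 × 0.5 = 0.205
  M3: 0.06 × 0.0125 = 0.00075
Sum = 0.37457.
P(M1 | defective) = 0.00952/0.37457 ≈ 0.025
P(M6 | defective) = 0.1551/0.37457 ≈ 0.414
P(M5 | defective) = 0.0042/0.37457 ≈ 0.011
P(M4 | defective) = 0.205/0.37457 ≈ 0.547
P(M3 | defective) = 0.00075/0.37457 ≈ 0.002

M1 0.025, M6 0.414, M5 0.011, M4 0.547, M3 0.002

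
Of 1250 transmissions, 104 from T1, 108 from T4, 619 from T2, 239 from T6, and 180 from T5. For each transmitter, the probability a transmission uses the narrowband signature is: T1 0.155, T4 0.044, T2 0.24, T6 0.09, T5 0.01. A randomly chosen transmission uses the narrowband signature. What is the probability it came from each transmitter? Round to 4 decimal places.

T1 0.0836, T4 0.0247, T2 0.7708, T6 0.1116, T5 0.0093

By Bayes' rule, posterior ∝ prior × likelihood:
  T1: 0.0832 × 0.155 = 0.012896
  T4: 0.0864 × 0.044 = 0.0038016
  T2: 0.4952 × 0.24 = 0.118848
  T6: 0.1912 × 0.09 = 0.017208
  T5: 0.144 × 0.01 = 0.00144
Total = 0.1541936.
P(T1 | narrowband) = 0.012896/0.1541936 ≈ 0.0836
P(T4 | narrowband) = 0.0038016/0.1541936 ≈ 0.0247
P(T2 | narrowband) = 0.118848/0.1541936 ≈ 0.7708
P(T6 | narrowband) = 0.017208/0.1541936 ≈ 0.1116
P(T5 | narrowband) = 0.00144/0.1541936 ≈ 0.0093
(Check: 0.0836+0.0247+0.7708+0.1116+0.0093 = 1.0000.)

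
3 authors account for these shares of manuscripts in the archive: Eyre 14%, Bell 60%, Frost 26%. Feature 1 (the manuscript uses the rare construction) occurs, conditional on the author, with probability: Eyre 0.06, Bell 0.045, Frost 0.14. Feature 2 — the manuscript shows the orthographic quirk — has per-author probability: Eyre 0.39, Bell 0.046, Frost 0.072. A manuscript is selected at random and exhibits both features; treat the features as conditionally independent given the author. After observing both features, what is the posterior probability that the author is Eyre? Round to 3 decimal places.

0.459

By Bayes' rule, posterior ∝ prior × likelihood:
  Eyre: 0.14 × 0.06 × 0.39 = 0.003276
  Bell: 0.6 × 0.045 × 0.046 = 0.001242
  Frost: 0.26 × 0.14 × 0.072 = 0.0026208
Total = 0.0071388.
P(Eyre | evidence) = 0.003276 / 0.0071388 ≈ 0.459.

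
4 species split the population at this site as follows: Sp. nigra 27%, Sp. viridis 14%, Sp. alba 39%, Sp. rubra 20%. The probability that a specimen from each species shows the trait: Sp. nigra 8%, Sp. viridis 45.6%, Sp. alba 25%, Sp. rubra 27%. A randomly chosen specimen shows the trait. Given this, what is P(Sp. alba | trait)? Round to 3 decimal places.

0.411

Prior × likelihood for each hypothesis:
  Sp. nigra: 0.27 × 0.08 = 0.0216
  Sp. viridis: 0.14 × 0.456 = 0.06384
  Sp. alba: 0.39 × 0.25 = 0.0975
  Sp. rubra: 0.2 × 0.27 = 0.054
Sum = 0.23694.
P(Sp. alba | evidence) = 0.0975 / 0.23694 ≈ 0.411.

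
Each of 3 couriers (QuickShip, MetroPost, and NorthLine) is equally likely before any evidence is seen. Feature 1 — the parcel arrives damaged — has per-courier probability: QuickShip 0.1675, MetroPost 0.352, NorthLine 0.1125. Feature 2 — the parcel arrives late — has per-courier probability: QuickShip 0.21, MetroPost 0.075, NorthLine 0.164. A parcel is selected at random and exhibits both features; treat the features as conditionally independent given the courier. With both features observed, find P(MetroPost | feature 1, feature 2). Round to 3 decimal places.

With a uniform prior (1/3 each), posterior ∝ likelihood:
  QuickShip: 0.1675 × 0.21 = 0.035175
  MetroPost: 0.352 × 0.075 = 0.0264
  NorthLine: 0.1125 × 0.164 = 0.01845
Normalizing constant = 0.080025.
P(MetroPost | evidence) = 0.0264 / 0.080025 ≈ 0.330.

0.330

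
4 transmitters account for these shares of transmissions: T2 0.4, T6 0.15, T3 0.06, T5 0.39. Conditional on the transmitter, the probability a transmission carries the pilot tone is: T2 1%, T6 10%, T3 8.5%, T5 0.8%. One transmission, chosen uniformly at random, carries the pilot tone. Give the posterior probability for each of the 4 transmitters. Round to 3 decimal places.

T2 0.147, T6 0.551, T3 0.187, T5 0.115

Unnormalized posteriors (prior × likelihood):
  T2: 0.4 × 0.01 = 0.004
  T6: 0.15 × 0.1 = 0.015
  T3: 0.06 × 0.085 = 0.0051
  T5: 0.39 × 0.008 = 0.00312
Normalizing constant = 0.02722.
P(T2 | pilot) = 0.004/0.02722 ≈ 0.147
P(T6 | pilot) = 0.015/0.02722 ≈ 0.551
P(T3 | pilot) = 0.0051/0.02722 ≈ 0.187
P(T5 | pilot) = 0.00312/0.02722 ≈ 0.115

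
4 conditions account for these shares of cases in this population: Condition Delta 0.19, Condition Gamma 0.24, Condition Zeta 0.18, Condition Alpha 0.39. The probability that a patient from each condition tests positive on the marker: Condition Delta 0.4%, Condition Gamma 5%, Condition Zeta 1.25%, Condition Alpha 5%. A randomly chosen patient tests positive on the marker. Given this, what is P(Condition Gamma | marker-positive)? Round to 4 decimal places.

0.3477

Unnormalized posteriors (prior × likelihood):
  Condition Delta: 0.19 × 0.004 = 0.00076
  Condition Gamma: 0.24 × 0.05 = 0.012
  Condition Zeta: 0.18 × 0.0125 = 0.00225
  Condition Alpha: 0.39 × 0.05 = 0.0195
Normalizing constant = 0.03451.
P(Condition Gamma | evidence) = 0.012 / 0.03451 ≈ 0.3477.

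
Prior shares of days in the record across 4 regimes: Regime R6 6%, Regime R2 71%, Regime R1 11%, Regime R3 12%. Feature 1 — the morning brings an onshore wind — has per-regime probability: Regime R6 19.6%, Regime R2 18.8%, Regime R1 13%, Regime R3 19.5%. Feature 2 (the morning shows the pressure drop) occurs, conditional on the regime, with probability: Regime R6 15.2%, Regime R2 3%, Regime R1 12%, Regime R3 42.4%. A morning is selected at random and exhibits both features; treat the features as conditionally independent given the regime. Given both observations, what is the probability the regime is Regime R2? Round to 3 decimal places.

0.230

Compute prior × likelihood for every hypothesis:
  Regime R6: 0.06 × 0.196 × 0.152 = 0.00178752
  Regime R2: 0.71 × 0.188 × 0.03 = 0.0040044
  Regime R1: 0.11 × 0.13 × 0.12 = 0.001716
  Regime R3: 0.12 × 0.195 × 0.424 = 0.0099216
Sum = 0.01742952.
P(Regime R2 | evidence) = 0.0040044 / 0.01742952 ≈ 0.230.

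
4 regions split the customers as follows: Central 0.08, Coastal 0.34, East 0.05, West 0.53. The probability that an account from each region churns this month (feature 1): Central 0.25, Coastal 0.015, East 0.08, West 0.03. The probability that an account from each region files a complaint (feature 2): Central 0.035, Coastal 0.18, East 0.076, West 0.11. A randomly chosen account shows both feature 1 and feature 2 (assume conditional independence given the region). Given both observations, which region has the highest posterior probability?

Unnormalized posteriors (prior × likelihood):
  Central: 0.08 × 0.25 × 0.035 = 0.0007
  Coastal: 0.34 × 0.015 × 0.18 = 0.000918
  East: 0.05 × 0.08 × 0.076 = 0.000304
  West: 0.53 × 0.03 × 0.11 = 0.001749
Total = 0.003671.
Largest term belongs to West, so West is most probable.

West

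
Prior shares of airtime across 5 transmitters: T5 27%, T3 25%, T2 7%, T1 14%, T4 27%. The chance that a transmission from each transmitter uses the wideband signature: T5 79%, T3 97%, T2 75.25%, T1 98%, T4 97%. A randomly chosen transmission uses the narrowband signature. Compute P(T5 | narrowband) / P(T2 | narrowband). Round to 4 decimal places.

3.2727

Taking complements, P(narrowband | each) = T5 0.21, T3 0.03, T2 0.2475, T1 0.02, T4 0.03.
Unnormalized posteriors (prior × likelihood):
  T5: 0.27 × 0.21 = 0.0567
  T3: 0.25 × 0.03 = 0.0075
  T2: 0.07 × 0.2475 = 0.017325
  T1: 0.14 × 0.02 = 0.0028
  T4: 0.27 × 0.03 = 0.0081
Normalizing constant = 0.092425.
The ratio is 0.0567 / 0.017325 (the normalizer cancels) = 3.2727.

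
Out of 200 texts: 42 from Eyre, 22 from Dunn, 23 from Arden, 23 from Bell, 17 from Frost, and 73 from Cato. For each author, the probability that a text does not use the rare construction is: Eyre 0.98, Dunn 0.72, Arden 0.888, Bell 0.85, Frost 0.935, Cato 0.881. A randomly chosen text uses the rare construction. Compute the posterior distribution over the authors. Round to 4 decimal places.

Taking complements, P(rare-form | each) = Eyre 0.02, Dunn 0.28, Arden 0.112, Bell 0.15, Frost 0.065, Cato 0.119.
By Bayes' rule, posterior ∝ prior × likelihood:
  Eyre: 0.21 × 0.02 = 0.0042
  Dunn: 0.11 × 0.28 = 0.0308
  Arden: 0.115 × 0.112 = 0.01288
  Bell: 0.115 × 0.15 = 0.01725
  Frost: 0.085 × 0.065 = 0.005525
  Cato: 0.365 × 0.119 = 0.043435
Sum = 0.11409.
P(Eyre | rare-form) = 0.0042/0.11409 ≈ 0.0368
P(Dunn | rare-form) = 0.0308/0.11409 ≈ 0.2700
P(Arden | rare-form) = 0.01288/0.11409 ≈ 0.1129
P(Bell | rare-form) = 0.01725/0.11409 ≈ 0.1512
P(Frost | rare-form) = 0.005525/0.11409 ≈ 0.0484
P(Cato | rare-form) = 0.043435/0.11409 ≈ 0.3807
(Check: 0.0368+0.2700+0.1129+0.1512+0.0484+0.3807 = 1.0000.)

Eyre 0.0368, Dunn 0.2700, Arden 0.1129, Bell 0.1512, Frost 0.0484, Cato 0.3807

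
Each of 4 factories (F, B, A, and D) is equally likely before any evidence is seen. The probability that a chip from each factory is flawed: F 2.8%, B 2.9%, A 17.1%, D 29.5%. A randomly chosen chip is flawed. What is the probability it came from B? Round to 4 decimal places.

0.0554

Since the prior is uniform, the posterior is proportional to the likelihood:
  F: 0.028
  B: 0.029
  A: 0.171
  D: 0.295
Sum = 0.523.
P(B | evidence) = 0.029 / 0.523 ≈ 0.0554.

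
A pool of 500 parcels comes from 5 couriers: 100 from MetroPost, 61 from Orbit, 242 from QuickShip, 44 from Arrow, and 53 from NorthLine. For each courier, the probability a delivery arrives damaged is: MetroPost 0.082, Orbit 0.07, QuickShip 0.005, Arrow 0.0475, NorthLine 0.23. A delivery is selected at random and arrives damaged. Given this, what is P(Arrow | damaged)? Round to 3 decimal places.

0.075

Prior × likelihood for each hypothesis:
  MetroPost: 0.2 × 0.082 = 0.0164
  Orbit: 0.122 × 0.07 = 0.00854
  QuickShip: 0.484 × 0.005 = 0.00242
  Arrow: 0.088 × 0.0475 = 0.00418
  NorthLine: 0.106 × 0.23 = 0.02438
Total = 0.05592.
P(Arrow | evidence) = 0.00418 / 0.05592 ≈ 0.075.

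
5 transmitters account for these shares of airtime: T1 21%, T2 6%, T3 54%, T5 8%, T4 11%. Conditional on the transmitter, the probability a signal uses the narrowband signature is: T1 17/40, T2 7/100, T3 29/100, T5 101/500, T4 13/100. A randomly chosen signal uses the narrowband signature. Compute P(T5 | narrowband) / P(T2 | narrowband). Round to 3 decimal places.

By Bayes' rule, posterior ∝ prior × likelihood:
  T1: 0.21 × 0.425 = 0.08925
  T2: 0.06 × 0.07 = 0.0042
  T3: 0.54 × 0.29 = 0.1566
  T5: 0.08 × 0.202 = 0.01616
  T4: 0.11 × 0.13 = 0.0143
Normalizing constant = 0.28051.
The ratio is 0.01616 / 0.0042 (the normalizer cancels) = 3.848.

3.848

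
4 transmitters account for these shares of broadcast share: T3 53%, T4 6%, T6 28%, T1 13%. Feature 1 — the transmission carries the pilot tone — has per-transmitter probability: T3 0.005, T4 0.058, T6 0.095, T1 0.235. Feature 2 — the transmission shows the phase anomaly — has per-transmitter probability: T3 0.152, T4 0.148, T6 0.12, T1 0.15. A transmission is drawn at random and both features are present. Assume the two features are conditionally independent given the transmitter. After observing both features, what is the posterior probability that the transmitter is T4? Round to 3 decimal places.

Compute prior × likelihood for every hypothesis:
  T3: 0.53 × 0.005 × 0.152 = 0.0004028
  T4: 0.06 × 0.058 × 0.148 = 0.00051504
  T6: 0.28 × 0.095 × 0.12 = 0.003192
  T1: 0.13 × 0.235 × 0.15 = 0.0045825
Sum = 0.00869234.
P(T4 | evidence) = 0.00051504 / 0.00869234 ≈ 0.059.

0.059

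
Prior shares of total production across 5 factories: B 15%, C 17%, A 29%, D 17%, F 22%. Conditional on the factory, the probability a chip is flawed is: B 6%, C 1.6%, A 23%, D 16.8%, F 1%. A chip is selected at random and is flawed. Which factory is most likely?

Unnormalized posteriors (prior × likelihood):
  B: 0.15 × 0.06 = 0.009
  C: 0.17 × 0.016 = 0.00272
  A: 0.29 × 0.23 = 0.0667
  D: 0.17 × 0.168 = 0.02856
  F: 0.22 × 0.01 = 0.0022
Sum = 0.10918.
Largest term belongs to A, so A is most probable.

A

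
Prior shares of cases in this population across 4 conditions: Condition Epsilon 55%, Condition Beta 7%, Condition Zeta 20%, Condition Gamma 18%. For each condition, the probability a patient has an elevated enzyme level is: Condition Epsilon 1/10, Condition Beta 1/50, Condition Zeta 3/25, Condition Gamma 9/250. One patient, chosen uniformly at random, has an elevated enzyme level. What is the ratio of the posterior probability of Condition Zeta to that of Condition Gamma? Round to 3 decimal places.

By Bayes' rule, posterior ∝ prior × likelihood:
  Condition Epsilon: 0.55 × 0.1 = 0.055
  Condition Beta: 0.07 × 0.02 = 0.0014
  Condition Zeta: 0.2 × 0.12 = 0.024
  Condition Gamma: 0.18 × 0.036 = 0.00648
Total = 0.08688.
The ratio is 0.024 / 0.00648 (the normalizer cancels) = 3.704.

3.704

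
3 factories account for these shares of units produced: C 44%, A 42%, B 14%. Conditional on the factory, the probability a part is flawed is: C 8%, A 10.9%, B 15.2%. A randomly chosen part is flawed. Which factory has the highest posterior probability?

Prior × likelihood for each hypothesis:
  C: 0.44 × 0.08 = 0.0352
  A: 0.42 × 0.109 = 0.04578
  B: 0.14 × 0.152 = 0.02128
Total = 0.10226.
Largest term belongs to A, so A is most probable.

A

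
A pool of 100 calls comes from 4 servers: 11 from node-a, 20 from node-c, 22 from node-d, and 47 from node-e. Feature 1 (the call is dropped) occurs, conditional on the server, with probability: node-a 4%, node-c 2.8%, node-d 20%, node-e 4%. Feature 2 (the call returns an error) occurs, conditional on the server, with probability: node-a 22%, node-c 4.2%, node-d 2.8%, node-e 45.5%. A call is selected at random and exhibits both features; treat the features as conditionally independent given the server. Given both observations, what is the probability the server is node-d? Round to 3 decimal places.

0.112

Unnormalized posteriors (prior × likelihood):
  node-a: 0.11 × 0.04 × 0.22 = 0.000968
  node-c: 0.2 × 0.028 × 0.042 = 0.0002352
  node-d: 0.22 × 0.2 × 0.028 = 0.001232
  node-e: 0.47 × 0.04 × 0.455 = 0.008554
Total = 0.0109892.
P(node-d | evidence) = 0.001232 / 0.0109892 ≈ 0.112.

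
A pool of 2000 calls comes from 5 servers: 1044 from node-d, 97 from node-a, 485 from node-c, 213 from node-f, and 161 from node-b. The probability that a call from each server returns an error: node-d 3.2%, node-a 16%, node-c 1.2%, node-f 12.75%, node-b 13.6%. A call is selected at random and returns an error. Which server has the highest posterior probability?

Compute prior × likelihood for every hypothesis:
  node-d: 0.522 × 0.032 = 0.016704
  node-a: 0.0485 × 0.16 = 0.00776
  node-c: 0.2425 × 0.012 = 0.00291
  node-f: 0.1065 × 0.1275 = 0.01357875
  node-b: 0.0805 × 0.136 = 0.010948
Sum = 0.05190075.
Largest term belongs to node-d, so node-d is most probable.

node-d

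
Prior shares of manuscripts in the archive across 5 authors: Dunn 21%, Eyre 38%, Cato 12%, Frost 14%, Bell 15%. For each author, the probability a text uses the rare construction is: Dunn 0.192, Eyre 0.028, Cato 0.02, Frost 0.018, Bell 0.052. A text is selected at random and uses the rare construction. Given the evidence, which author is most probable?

Dunn

By Bayes' rule, posterior ∝ prior × likelihood:
  Dunn: 0.21 × 0.192 = 0.04032
  Eyre: 0.38 × 0.028 = 0.01064
  Cato: 0.12 × 0.02 = 0.0024
  Frost: 0.14 × 0.018 = 0.00252
  Bell: 0.15 × 0.052 = 0.0078
Total = 0.06368.
Largest term belongs to Dunn, so Dunn is most probable.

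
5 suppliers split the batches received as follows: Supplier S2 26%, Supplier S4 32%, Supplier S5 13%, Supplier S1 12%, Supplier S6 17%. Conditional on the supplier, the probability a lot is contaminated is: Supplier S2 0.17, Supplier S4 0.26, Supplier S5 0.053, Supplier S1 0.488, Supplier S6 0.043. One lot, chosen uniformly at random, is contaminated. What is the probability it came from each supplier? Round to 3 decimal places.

Prior × likelihood for each hypothesis:
  Supplier S2: 0.26 × 0.17 = 0.0442
  Supplier S4: 0.32 × 0.26 = 0.0832
  Supplier S5: 0.13 × 0.053 = 0.00689
  Supplier S1: 0.12 × 0.488 = 0.05856
  Supplier S6: 0.17 × 0.043 = 0.00731
Total = 0.20016.
P(Supplier S2 | contaminated) = 0.0442/0.20016 ≈ 0.221
P(Supplier S4 | contaminated) = 0.0832/0.20016 ≈ 0.416
P(Supplier S5 | contaminated) = 0.00689/0.20016 ≈ 0.034
P(Supplier S1 | contaminated) = 0.05856/0.20016 ≈ 0.293
P(Supplier S6 | contaminated) = 0.00731/0.20016 ≈ 0.037

Supplier S2 0.221, Supplier S4 0.416, Supplier S5 0.034, Supplier S1 0.293, Supplier S6 0.037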